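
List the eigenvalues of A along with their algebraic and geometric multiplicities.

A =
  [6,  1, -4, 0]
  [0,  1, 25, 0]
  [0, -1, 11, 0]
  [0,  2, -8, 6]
λ = 6: alg = 4, geom = 2

Step 1 — factor the characteristic polynomial to read off the algebraic multiplicities:
  χ_A(x) = (x - 6)^4

Step 2 — compute geometric multiplicities via the rank-nullity identity g(λ) = n − rank(A − λI):
  rank(A − (6)·I) = 2, so dim ker(A − (6)·I) = n − 2 = 2

Summary:
  λ = 6: algebraic multiplicity = 4, geometric multiplicity = 2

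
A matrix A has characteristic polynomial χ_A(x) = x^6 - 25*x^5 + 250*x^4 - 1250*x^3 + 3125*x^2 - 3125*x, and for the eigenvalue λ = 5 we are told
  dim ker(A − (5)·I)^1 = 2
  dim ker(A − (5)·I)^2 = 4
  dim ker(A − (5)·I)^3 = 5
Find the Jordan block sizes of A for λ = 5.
Block sizes for λ = 5: [3, 2]

From the dimensions of kernels of powers, the number of Jordan blocks of size at least j is d_j − d_{j−1} where d_j = dim ker(N^j) (with d_0 = 0). Computing the differences gives [2, 2, 1].
The number of blocks of size exactly k is (#blocks of size ≥ k) − (#blocks of size ≥ k + 1), so the partition is: 1 block(s) of size 2, 1 block(s) of size 3.
In nonincreasing order the block sizes are [3, 2].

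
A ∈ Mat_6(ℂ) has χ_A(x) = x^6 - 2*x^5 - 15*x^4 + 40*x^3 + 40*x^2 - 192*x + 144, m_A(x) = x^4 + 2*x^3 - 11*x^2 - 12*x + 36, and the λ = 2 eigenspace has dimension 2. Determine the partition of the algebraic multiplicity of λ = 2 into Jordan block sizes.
Block sizes for λ = 2: [2, 2]

Step 1 — from the characteristic polynomial, algebraic multiplicity of λ = 2 is 4. From dim ker(A − (2)·I) = 2, there are exactly 2 Jordan blocks for λ = 2.
Step 2 — from the minimal polynomial, the factor (x − 2)^2 tells us the largest block for λ = 2 has size 2.
Step 3 — with total size 4, 2 blocks, and largest block 2, the block sizes (in nonincreasing order) are [2, 2].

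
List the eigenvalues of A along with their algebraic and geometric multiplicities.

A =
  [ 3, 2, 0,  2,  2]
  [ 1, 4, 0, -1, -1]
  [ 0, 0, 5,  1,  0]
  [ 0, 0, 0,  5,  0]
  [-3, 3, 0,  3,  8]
λ = 5: alg = 5, geom = 3

Step 1 — factor the characteristic polynomial to read off the algebraic multiplicities:
  χ_A(x) = (x - 5)^5

Step 2 — compute geometric multiplicities via the rank-nullity identity g(λ) = n − rank(A − λI):
  rank(A − (5)·I) = 2, so dim ker(A − (5)·I) = n − 2 = 3

Summary:
  λ = 5: algebraic multiplicity = 5, geometric multiplicity = 3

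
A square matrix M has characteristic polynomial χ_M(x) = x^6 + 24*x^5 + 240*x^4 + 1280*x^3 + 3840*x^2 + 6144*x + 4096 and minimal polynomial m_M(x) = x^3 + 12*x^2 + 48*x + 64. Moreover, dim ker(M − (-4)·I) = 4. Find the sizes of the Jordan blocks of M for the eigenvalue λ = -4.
Block sizes for λ = -4: [3, 1, 1, 1]

Step 1 — from the characteristic polynomial, algebraic multiplicity of λ = -4 is 6. From dim ker(M − (-4)·I) = 4, there are exactly 4 Jordan blocks for λ = -4.
Step 2 — from the minimal polynomial, the factor (x + 4)^3 tells us the largest block for λ = -4 has size 3.
Step 3 — with total size 6, 4 blocks, and largest block 3, the block sizes (in nonincreasing order) are [3, 1, 1, 1].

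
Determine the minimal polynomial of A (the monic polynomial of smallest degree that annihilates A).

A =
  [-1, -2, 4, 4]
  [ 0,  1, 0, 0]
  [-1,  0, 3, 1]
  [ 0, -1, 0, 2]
x^3 - 4*x^2 + 5*x - 2

The characteristic polynomial is χ_A(x) = (x - 2)*(x - 1)^3, so the eigenvalues are known. The minimal polynomial is
  m_A(x) = Π_λ (x − λ)^{k_λ}
where k_λ is the size of the *largest* Jordan block for λ (equivalently, the smallest k with (A − λI)^k v = 0 for every generalised eigenvector v of λ).

  λ = 1: largest Jordan block has size 2, contributing (x − 1)^2
  λ = 2: largest Jordan block has size 1, contributing (x − 2)

So m_A(x) = (x - 2)*(x - 1)^2 = x^3 - 4*x^2 + 5*x - 2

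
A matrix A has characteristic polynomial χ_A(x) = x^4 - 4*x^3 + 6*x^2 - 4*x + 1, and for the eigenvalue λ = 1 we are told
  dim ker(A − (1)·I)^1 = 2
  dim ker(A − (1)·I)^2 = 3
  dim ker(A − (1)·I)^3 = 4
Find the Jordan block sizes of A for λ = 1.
Block sizes for λ = 1: [3, 1]

From the dimensions of kernels of powers, the number of Jordan blocks of size at least j is d_j − d_{j−1} where d_j = dim ker(N^j) (with d_0 = 0). Computing the differences gives [2, 1, 1].
The number of blocks of size exactly k is (#blocks of size ≥ k) − (#blocks of size ≥ k + 1), so the partition is: 1 block(s) of size 1, 1 block(s) of size 3.
In nonincreasing order the block sizes are [3, 1].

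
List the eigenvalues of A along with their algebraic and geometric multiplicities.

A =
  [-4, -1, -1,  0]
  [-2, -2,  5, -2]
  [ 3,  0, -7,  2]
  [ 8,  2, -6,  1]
λ = -3: alg = 4, geom = 2

Step 1 — factor the characteristic polynomial to read off the algebraic multiplicities:
  χ_A(x) = (x + 3)^4

Step 2 — compute geometric multiplicities via the rank-nullity identity g(λ) = n − rank(A − λI):
  rank(A − (-3)·I) = 2, so dim ker(A − (-3)·I) = n − 2 = 2

Summary:
  λ = -3: algebraic multiplicity = 4, geometric multiplicity = 2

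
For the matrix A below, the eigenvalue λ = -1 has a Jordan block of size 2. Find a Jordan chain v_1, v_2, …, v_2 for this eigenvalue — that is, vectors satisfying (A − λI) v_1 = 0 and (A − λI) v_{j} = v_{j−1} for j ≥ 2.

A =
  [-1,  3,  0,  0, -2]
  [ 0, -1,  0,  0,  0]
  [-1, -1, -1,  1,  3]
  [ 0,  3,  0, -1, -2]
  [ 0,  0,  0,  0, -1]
A Jordan chain for λ = -1 of length 2:
v_1 = (0, 0, -1, 0, 0)ᵀ
v_2 = (1, 0, 0, 0, 0)ᵀ

Let N = A − (-1)·I. We want v_2 with N^2 v_2 = 0 but N^1 v_2 ≠ 0; then v_{j-1} := N · v_j for j = 2, …, 2.

Pick v_2 = (1, 0, 0, 0, 0)ᵀ.
Then v_1 = N · v_2 = (0, 0, -1, 0, 0)ᵀ.

Sanity check: (A − (-1)·I) v_1 = (0, 0, 0, 0, 0)ᵀ = 0. ✓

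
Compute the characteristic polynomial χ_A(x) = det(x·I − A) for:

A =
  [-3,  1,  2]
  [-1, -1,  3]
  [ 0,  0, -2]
x^3 + 6*x^2 + 12*x + 8

Expanding det(x·I − A) (e.g. by cofactor expansion or by noting that A is similar to its Jordan form J, which has the same characteristic polynomial as A) gives
  χ_A(x) = x^3 + 6*x^2 + 12*x + 8
which factors as (x + 2)^3. The eigenvalues (with algebraic multiplicities) are λ = -2 with multiplicity 3.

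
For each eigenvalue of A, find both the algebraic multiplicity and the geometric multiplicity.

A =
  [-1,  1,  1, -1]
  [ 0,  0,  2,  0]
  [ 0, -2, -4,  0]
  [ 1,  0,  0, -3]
λ = -2: alg = 4, geom = 2

Step 1 — factor the characteristic polynomial to read off the algebraic multiplicities:
  χ_A(x) = (x + 2)^4

Step 2 — compute geometric multiplicities via the rank-nullity identity g(λ) = n − rank(A − λI):
  rank(A − (-2)·I) = 2, so dim ker(A − (-2)·I) = n − 2 = 2

Summary:
  λ = -2: algebraic multiplicity = 4, geometric multiplicity = 2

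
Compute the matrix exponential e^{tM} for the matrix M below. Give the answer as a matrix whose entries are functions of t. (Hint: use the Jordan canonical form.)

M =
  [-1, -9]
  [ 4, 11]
e^{tM} =
  [-6*t*exp(5*t) + exp(5*t), -9*t*exp(5*t)]
  [4*t*exp(5*t), 6*t*exp(5*t) + exp(5*t)]

Strategy: write M = P · J · P⁻¹ where J is a Jordan canonical form, so e^{tM} = P · e^{tJ} · P⁻¹, and e^{tJ} can be computed block-by-block.

M has Jordan form
J =
  [5, 1]
  [0, 5]
(up to reordering of blocks).

Per-block formulas:
  For a 2×2 Jordan block J_2(5): exp(t · J_2(5)) = e^(5t)·(I + t·N), where N is the 2×2 nilpotent shift.

After assembling e^{tJ} and conjugating by P, we get:

e^{tM} =
  [-6*t*exp(5*t) + exp(5*t), -9*t*exp(5*t)]
  [4*t*exp(5*t), 6*t*exp(5*t) + exp(5*t)]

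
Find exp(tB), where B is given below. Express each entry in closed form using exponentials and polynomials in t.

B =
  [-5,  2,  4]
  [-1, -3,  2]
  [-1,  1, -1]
e^{tB} =
  [-t^2*exp(-3*t) - 2*t*exp(-3*t) + exp(-3*t), 2*t*exp(-3*t), 2*t^2*exp(-3*t) + 4*t*exp(-3*t)]
  [-t*exp(-3*t), exp(-3*t), 2*t*exp(-3*t)]
  [-t^2*exp(-3*t)/2 - t*exp(-3*t), t*exp(-3*t), t^2*exp(-3*t) + 2*t*exp(-3*t) + exp(-3*t)]

Strategy: write B = P · J · P⁻¹ where J is a Jordan canonical form, so e^{tB} = P · e^{tJ} · P⁻¹, and e^{tJ} can be computed block-by-block.

B has Jordan form
J =
  [-3,  1,  0]
  [ 0, -3,  1]
  [ 0,  0, -3]
(up to reordering of blocks).

Per-block formulas:
  For a 3×3 Jordan block J_3(-3): exp(t · J_3(-3)) = e^(-3t)·(I + t·N + (t^2/2)·N^2), where N is the 3×3 nilpotent shift.

After assembling e^{tJ} and conjugating by P, we get:

e^{tB} =
  [-t^2*exp(-3*t) - 2*t*exp(-3*t) + exp(-3*t), 2*t*exp(-3*t), 2*t^2*exp(-3*t) + 4*t*exp(-3*t)]
  [-t*exp(-3*t), exp(-3*t), 2*t*exp(-3*t)]
  [-t^2*exp(-3*t)/2 - t*exp(-3*t), t*exp(-3*t), t^2*exp(-3*t) + 2*t*exp(-3*t) + exp(-3*t)]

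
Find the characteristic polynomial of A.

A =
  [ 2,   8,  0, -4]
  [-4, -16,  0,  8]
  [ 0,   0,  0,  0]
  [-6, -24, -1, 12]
x^4 + 2*x^3

Expanding det(x·I − A) (e.g. by cofactor expansion or by noting that A is similar to its Jordan form J, which has the same characteristic polynomial as A) gives
  χ_A(x) = x^4 + 2*x^3
which factors as x^3*(x + 2). The eigenvalues (with algebraic multiplicities) are λ = -2 with multiplicity 1, λ = 0 with multiplicity 3.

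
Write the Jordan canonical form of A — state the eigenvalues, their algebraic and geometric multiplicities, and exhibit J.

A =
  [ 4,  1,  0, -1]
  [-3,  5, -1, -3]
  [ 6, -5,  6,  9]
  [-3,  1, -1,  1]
J_2(4) ⊕ J_2(4)

The characteristic polynomial is
  det(x·I − A) = x^4 - 16*x^3 + 96*x^2 - 256*x + 256 = (x - 4)^4

Eigenvalues and multiplicities (the geometric multiplicity of λ is n − rank(A − λI), which equals the number of Jordan blocks for λ):
  λ = 4: algebraic multiplicity = 4, geometric multiplicity = 2

Determining the block sizes for each eigenvalue:
  λ = 4: with am = 4 and gm = 2, the partition is not yet determined (e.g. several partitions of 4 into 2 parts exist). Let N = A − (4)·I. Computing rank(N^1) = 2, rank(N^2) = 0; the number of blocks of size ≥ j is rank(N^{j−1}) − rank(N^j), giving [2, 2]. So we have 2 block(s) of size 2 → block sizes [2, 2]

Assembling the blocks gives a Jordan form
J =
  [4, 1, 0, 0]
  [0, 4, 0, 0]
  [0, 0, 4, 1]
  [0, 0, 0, 4]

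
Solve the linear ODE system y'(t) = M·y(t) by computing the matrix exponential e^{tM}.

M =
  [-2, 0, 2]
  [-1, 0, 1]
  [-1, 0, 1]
e^{tM} =
  [-1 + 2*exp(-t), 0, 2 - 2*exp(-t)]
  [-1 + exp(-t), 1, 1 - exp(-t)]
  [-1 + exp(-t), 0, 2 - exp(-t)]

Strategy: write M = P · J · P⁻¹ where J is a Jordan canonical form, so e^{tM} = P · e^{tJ} · P⁻¹, and e^{tJ} can be computed block-by-block.

M has Jordan form
J =
  [-1, 0, 0]
  [ 0, 0, 0]
  [ 0, 0, 0]
(up to reordering of blocks).

Per-block formulas:
  For a 1×1 block at λ = 0: exp(t · [0]) = [e^(0t)].
  For a 1×1 block at λ = -1: exp(t · [-1]) = [e^(-1t)].

After assembling e^{tJ} and conjugating by P, we get:

e^{tM} =
  [-1 + 2*exp(-t), 0, 2 - 2*exp(-t)]
  [-1 + exp(-t), 1, 1 - exp(-t)]
  [-1 + exp(-t), 0, 2 - exp(-t)]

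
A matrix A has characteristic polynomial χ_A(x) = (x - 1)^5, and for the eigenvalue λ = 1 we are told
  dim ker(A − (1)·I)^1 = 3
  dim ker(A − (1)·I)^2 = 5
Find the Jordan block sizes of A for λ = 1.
Block sizes for λ = 1: [2, 2, 1]

From the dimensions of kernels of powers, the number of Jordan blocks of size at least j is d_j − d_{j−1} where d_j = dim ker(N^j) (with d_0 = 0). Computing the differences gives [3, 2].
The number of blocks of size exactly k is (#blocks of size ≥ k) − (#blocks of size ≥ k + 1), so the partition is: 1 block(s) of size 1, 2 block(s) of size 2.
In nonincreasing order the block sizes are [2, 2, 1].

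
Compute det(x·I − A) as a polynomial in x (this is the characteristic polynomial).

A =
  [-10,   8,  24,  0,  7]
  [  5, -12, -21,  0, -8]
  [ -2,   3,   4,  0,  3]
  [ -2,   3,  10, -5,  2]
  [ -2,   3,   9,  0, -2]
x^5 + 25*x^4 + 250*x^3 + 1250*x^2 + 3125*x + 3125

Expanding det(x·I − A) (e.g. by cofactor expansion or by noting that A is similar to its Jordan form J, which has the same characteristic polynomial as A) gives
  χ_A(x) = x^5 + 25*x^4 + 250*x^3 + 1250*x^2 + 3125*x + 3125
which factors as (x + 5)^5. The eigenvalues (with algebraic multiplicities) are λ = -5 with multiplicity 5.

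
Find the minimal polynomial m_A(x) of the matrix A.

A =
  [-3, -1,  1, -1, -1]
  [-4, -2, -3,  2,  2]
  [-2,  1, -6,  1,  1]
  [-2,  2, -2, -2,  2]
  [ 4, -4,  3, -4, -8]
x^4 + 17*x^3 + 108*x^2 + 304*x + 320

The characteristic polynomial is χ_A(x) = (x + 4)^4*(x + 5), so the eigenvalues are known. The minimal polynomial is
  m_A(x) = Π_λ (x − λ)^{k_λ}
where k_λ is the size of the *largest* Jordan block for λ (equivalently, the smallest k with (A − λI)^k v = 0 for every generalised eigenvector v of λ).

  λ = -5: largest Jordan block has size 1, contributing (x + 5)
  λ = -4: largest Jordan block has size 3, contributing (x + 4)^3

So m_A(x) = (x + 4)^3*(x + 5) = x^4 + 17*x^3 + 108*x^2 + 304*x + 320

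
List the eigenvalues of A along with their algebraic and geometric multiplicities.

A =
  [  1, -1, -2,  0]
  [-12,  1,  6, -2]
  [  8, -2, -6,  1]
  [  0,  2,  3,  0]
λ = -1: alg = 4, geom = 2

Step 1 — factor the characteristic polynomial to read off the algebraic multiplicities:
  χ_A(x) = (x + 1)^4

Step 2 — compute geometric multiplicities via the rank-nullity identity g(λ) = n − rank(A − λI):
  rank(A − (-1)·I) = 2, so dim ker(A − (-1)·I) = n − 2 = 2

Summary:
  λ = -1: algebraic multiplicity = 4, geometric multiplicity = 2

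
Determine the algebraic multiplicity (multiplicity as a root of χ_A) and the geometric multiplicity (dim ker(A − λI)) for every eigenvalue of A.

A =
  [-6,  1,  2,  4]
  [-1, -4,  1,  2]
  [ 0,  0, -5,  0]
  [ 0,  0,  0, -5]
λ = -5: alg = 4, geom = 2

Step 1 — factor the characteristic polynomial to read off the algebraic multiplicities:
  χ_A(x) = (x + 5)^4

Step 2 — compute geometric multiplicities via the rank-nullity identity g(λ) = n − rank(A − λI):
  rank(A − (-5)·I) = 2, so dim ker(A − (-5)·I) = n − 2 = 2

Summary:
  λ = -5: algebraic multiplicity = 4, geometric multiplicity = 2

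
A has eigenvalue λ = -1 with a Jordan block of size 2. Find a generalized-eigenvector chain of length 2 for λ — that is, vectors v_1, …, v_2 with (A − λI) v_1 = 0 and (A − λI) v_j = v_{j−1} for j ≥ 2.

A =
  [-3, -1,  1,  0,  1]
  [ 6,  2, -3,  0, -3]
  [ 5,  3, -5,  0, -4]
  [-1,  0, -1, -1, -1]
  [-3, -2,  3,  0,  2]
A Jordan chain for λ = -1 of length 2:
v_1 = (-2, 6, 5, -1, -3)ᵀ
v_2 = (1, 0, 0, 0, 0)ᵀ

Let N = A − (-1)·I. We want v_2 with N^2 v_2 = 0 but N^1 v_2 ≠ 0; then v_{j-1} := N · v_j for j = 2, …, 2.

Pick v_2 = (1, 0, 0, 0, 0)ᵀ.
Then v_1 = N · v_2 = (-2, 6, 5, -1, -3)ᵀ.

Sanity check: (A − (-1)·I) v_1 = (0, 0, 0, 0, 0)ᵀ = 0. ✓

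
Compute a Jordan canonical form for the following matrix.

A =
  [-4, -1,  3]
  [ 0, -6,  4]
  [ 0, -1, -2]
J_3(-4)

The characteristic polynomial is
  det(x·I − A) = x^3 + 12*x^2 + 48*x + 64 = (x + 4)^3

Eigenvalues and multiplicities (the geometric multiplicity of λ is n − rank(A − λI), which equals the number of Jordan blocks for λ):
  λ = -4: algebraic multiplicity = 3, geometric multiplicity = 1

Determining the block sizes for each eigenvalue:
  λ = -4: one block (gm = 1), so the single block has size am = 3 → block sizes [3]

Assembling the blocks gives a Jordan form
J =
  [-4,  1,  0]
  [ 0, -4,  1]
  [ 0,  0, -4]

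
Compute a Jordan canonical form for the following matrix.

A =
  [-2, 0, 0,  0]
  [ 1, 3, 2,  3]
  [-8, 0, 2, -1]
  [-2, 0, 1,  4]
J_1(-2) ⊕ J_3(3)

The characteristic polynomial is
  det(x·I − A) = x^4 - 7*x^3 + 9*x^2 + 27*x - 54 = (x - 3)^3*(x + 2)

Eigenvalues and multiplicities (the geometric multiplicity of λ is n − rank(A − λI), which equals the number of Jordan blocks for λ):
  λ = -2: algebraic multiplicity = 1, geometric multiplicity = 1
  λ = 3: algebraic multiplicity = 3, geometric multiplicity = 1

Determining the block sizes for each eigenvalue:
  λ = -2: one block (gm = 1), so the single block has size am = 1 → block sizes [1]
  λ = 3: one block (gm = 1), so the single block has size am = 3 → block sizes [3]

Assembling the blocks gives a Jordan form
J =
  [-2, 0, 0, 0]
  [ 0, 3, 1, 0]
  [ 0, 0, 3, 1]
  [ 0, 0, 0, 3]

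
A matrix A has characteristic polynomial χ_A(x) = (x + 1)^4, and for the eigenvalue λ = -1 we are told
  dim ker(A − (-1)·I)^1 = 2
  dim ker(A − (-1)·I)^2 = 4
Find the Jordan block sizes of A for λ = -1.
Block sizes for λ = -1: [2, 2]

From the dimensions of kernels of powers, the number of Jordan blocks of size at least j is d_j − d_{j−1} where d_j = dim ker(N^j) (with d_0 = 0). Computing the differences gives [2, 2].
The number of blocks of size exactly k is (#blocks of size ≥ k) − (#blocks of size ≥ k + 1), so the partition is: 2 block(s) of size 2.
In nonincreasing order the block sizes are [2, 2].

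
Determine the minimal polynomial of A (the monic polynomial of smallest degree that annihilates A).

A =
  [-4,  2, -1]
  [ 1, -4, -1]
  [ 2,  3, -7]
x^3 + 15*x^2 + 75*x + 125

The characteristic polynomial is χ_A(x) = (x + 5)^3, so the eigenvalues are known. The minimal polynomial is
  m_A(x) = Π_λ (x − λ)^{k_λ}
where k_λ is the size of the *largest* Jordan block for λ (equivalently, the smallest k with (A − λI)^k v = 0 for every generalised eigenvector v of λ).

  λ = -5: largest Jordan block has size 3, contributing (x + 5)^3

So m_A(x) = (x + 5)^3 = x^3 + 15*x^2 + 75*x + 125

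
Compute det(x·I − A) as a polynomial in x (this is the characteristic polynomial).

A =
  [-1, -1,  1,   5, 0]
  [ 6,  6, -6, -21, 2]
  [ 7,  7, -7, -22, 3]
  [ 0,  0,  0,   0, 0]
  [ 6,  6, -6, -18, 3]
x^5 - x^4

Expanding det(x·I − A) (e.g. by cofactor expansion or by noting that A is similar to its Jordan form J, which has the same characteristic polynomial as A) gives
  χ_A(x) = x^5 - x^4
which factors as x^4*(x - 1). The eigenvalues (with algebraic multiplicities) are λ = 0 with multiplicity 4, λ = 1 with multiplicity 1.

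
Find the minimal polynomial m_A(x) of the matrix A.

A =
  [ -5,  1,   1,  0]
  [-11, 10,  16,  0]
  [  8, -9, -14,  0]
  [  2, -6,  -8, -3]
x^3 + 9*x^2 + 27*x + 27

The characteristic polynomial is χ_A(x) = (x + 3)^4, so the eigenvalues are known. The minimal polynomial is
  m_A(x) = Π_λ (x − λ)^{k_λ}
where k_λ is the size of the *largest* Jordan block for λ (equivalently, the smallest k with (A − λI)^k v = 0 for every generalised eigenvector v of λ).

  λ = -3: largest Jordan block has size 3, contributing (x + 3)^3

So m_A(x) = (x + 3)^3 = x^3 + 9*x^2 + 27*x + 27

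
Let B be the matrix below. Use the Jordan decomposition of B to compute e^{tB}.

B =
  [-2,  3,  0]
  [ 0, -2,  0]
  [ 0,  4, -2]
e^{tB} =
  [exp(-2*t), 3*t*exp(-2*t), 0]
  [0, exp(-2*t), 0]
  [0, 4*t*exp(-2*t), exp(-2*t)]

Strategy: write B = P · J · P⁻¹ where J is a Jordan canonical form, so e^{tB} = P · e^{tJ} · P⁻¹, and e^{tJ} can be computed block-by-block.

B has Jordan form
J =
  [-2,  1,  0]
  [ 0, -2,  0]
  [ 0,  0, -2]
(up to reordering of blocks).

Per-block formulas:
  For a 2×2 Jordan block J_2(-2): exp(t · J_2(-2)) = e^(-2t)·(I + t·N), where N is the 2×2 nilpotent shift.
  For a 1×1 block at λ = -2: exp(t · [-2]) = [e^(-2t)].

After assembling e^{tJ} and conjugating by P, we get:

e^{tB} =
  [exp(-2*t), 3*t*exp(-2*t), 0]
  [0, exp(-2*t), 0]
  [0, 4*t*exp(-2*t), exp(-2*t)]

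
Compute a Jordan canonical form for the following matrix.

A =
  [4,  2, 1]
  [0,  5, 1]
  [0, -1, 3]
J_3(4)

The characteristic polynomial is
  det(x·I − A) = x^3 - 12*x^2 + 48*x - 64 = (x - 4)^3

Eigenvalues and multiplicities (the geometric multiplicity of λ is n − rank(A − λI), which equals the number of Jordan blocks for λ):
  λ = 4: algebraic multiplicity = 3, geometric multiplicity = 1

Determining the block sizes for each eigenvalue:
  λ = 4: one block (gm = 1), so the single block has size am = 3 → block sizes [3]

Assembling the blocks gives a Jordan form
J =
  [4, 1, 0]
  [0, 4, 1]
  [0, 0, 4]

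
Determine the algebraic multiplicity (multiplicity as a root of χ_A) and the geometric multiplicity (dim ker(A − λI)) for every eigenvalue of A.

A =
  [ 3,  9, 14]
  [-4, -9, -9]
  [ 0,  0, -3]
λ = -3: alg = 3, geom = 1

Step 1 — factor the characteristic polynomial to read off the algebraic multiplicities:
  χ_A(x) = (x + 3)^3

Step 2 — compute geometric multiplicities via the rank-nullity identity g(λ) = n − rank(A − λI):
  rank(A − (-3)·I) = 2, so dim ker(A − (-3)·I) = n − 2 = 1

Summary:
  λ = -3: algebraic multiplicity = 3, geometric multiplicity = 1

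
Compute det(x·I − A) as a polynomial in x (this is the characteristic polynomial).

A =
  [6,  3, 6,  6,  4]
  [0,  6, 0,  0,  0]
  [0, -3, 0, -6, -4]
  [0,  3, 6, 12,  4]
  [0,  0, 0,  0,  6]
x^5 - 30*x^4 + 360*x^3 - 2160*x^2 + 6480*x - 7776

Expanding det(x·I − A) (e.g. by cofactor expansion or by noting that A is similar to its Jordan form J, which has the same characteristic polynomial as A) gives
  χ_A(x) = x^5 - 30*x^4 + 360*x^3 - 2160*x^2 + 6480*x - 7776
which factors as (x - 6)^5. The eigenvalues (with algebraic multiplicities) are λ = 6 with multiplicity 5.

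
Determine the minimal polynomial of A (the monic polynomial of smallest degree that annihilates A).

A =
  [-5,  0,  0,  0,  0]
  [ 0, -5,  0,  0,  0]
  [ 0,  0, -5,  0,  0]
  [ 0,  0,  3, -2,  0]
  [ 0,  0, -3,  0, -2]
x^2 + 7*x + 10

The characteristic polynomial is χ_A(x) = (x + 2)^2*(x + 5)^3, so the eigenvalues are known. The minimal polynomial is
  m_A(x) = Π_λ (x − λ)^{k_λ}
where k_λ is the size of the *largest* Jordan block for λ (equivalently, the smallest k with (A − λI)^k v = 0 for every generalised eigenvector v of λ).

  λ = -5: largest Jordan block has size 1, contributing (x + 5)
  λ = -2: largest Jordan block has size 1, contributing (x + 2)

So m_A(x) = (x + 2)*(x + 5) = x^2 + 7*x + 10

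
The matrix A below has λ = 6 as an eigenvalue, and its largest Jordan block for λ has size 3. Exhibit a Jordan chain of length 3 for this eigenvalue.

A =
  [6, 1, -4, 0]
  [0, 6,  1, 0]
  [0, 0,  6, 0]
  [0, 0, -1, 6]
A Jordan chain for λ = 6 of length 3:
v_1 = (1, 0, 0, 0)ᵀ
v_2 = (-4, 1, 0, -1)ᵀ
v_3 = (0, 0, 1, 0)ᵀ

Let N = A − (6)·I. We want v_3 with N^3 v_3 = 0 but N^2 v_3 ≠ 0; then v_{j-1} := N · v_j for j = 3, …, 2.

Pick v_3 = (0, 0, 1, 0)ᵀ.
Then v_2 = N · v_3 = (-4, 1, 0, -1)ᵀ.
Then v_1 = N · v_2 = (1, 0, 0, 0)ᵀ.

Sanity check: (A − (6)·I) v_1 = (0, 0, 0, 0)ᵀ = 0. ✓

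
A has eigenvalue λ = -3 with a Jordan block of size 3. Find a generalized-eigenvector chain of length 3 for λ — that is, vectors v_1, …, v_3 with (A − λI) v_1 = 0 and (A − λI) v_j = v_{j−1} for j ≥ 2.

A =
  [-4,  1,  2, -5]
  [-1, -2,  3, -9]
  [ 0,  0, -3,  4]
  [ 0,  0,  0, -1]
A Jordan chain for λ = -3 of length 3:
v_1 = (1, 1, 0, 0)ᵀ
v_2 = (2, 3, 0, 0)ᵀ
v_3 = (0, 0, 1, 0)ᵀ

Let N = A − (-3)·I. We want v_3 with N^3 v_3 = 0 but N^2 v_3 ≠ 0; then v_{j-1} := N · v_j for j = 3, …, 2.

Pick v_3 = (0, 0, 1, 0)ᵀ.
Then v_2 = N · v_3 = (2, 3, 0, 0)ᵀ.
Then v_1 = N · v_2 = (1, 1, 0, 0)ᵀ.

Sanity check: (A − (-3)·I) v_1 = (0, 0, 0, 0)ᵀ = 0. ✓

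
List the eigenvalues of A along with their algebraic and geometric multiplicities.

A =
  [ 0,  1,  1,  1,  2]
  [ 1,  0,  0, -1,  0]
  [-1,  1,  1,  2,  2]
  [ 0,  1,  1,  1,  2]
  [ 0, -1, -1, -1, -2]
λ = 0: alg = 5, geom = 3

Step 1 — factor the characteristic polynomial to read off the algebraic multiplicities:
  χ_A(x) = x^5

Step 2 — compute geometric multiplicities via the rank-nullity identity g(λ) = n − rank(A − λI):
  rank(A − (0)·I) = 2, so dim ker(A − (0)·I) = n − 2 = 3

Summary:
  λ = 0: algebraic multiplicity = 5, geometric multiplicity = 3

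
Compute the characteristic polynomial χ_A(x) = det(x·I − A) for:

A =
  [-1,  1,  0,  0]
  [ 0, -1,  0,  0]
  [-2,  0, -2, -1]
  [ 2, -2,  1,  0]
x^4 + 4*x^3 + 6*x^2 + 4*x + 1

Expanding det(x·I − A) (e.g. by cofactor expansion or by noting that A is similar to its Jordan form J, which has the same characteristic polynomial as A) gives
  χ_A(x) = x^4 + 4*x^3 + 6*x^2 + 4*x + 1
which factors as (x + 1)^4. The eigenvalues (with algebraic multiplicities) are λ = -1 with multiplicity 4.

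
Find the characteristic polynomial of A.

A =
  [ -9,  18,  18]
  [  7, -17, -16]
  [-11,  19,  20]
x^3 + 6*x^2 + 9*x

Expanding det(x·I − A) (e.g. by cofactor expansion or by noting that A is similar to its Jordan form J, which has the same characteristic polynomial as A) gives
  χ_A(x) = x^3 + 6*x^2 + 9*x
which factors as x*(x + 3)^2. The eigenvalues (with algebraic multiplicities) are λ = -3 with multiplicity 2, λ = 0 with multiplicity 1.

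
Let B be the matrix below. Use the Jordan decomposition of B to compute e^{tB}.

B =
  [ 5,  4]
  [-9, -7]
e^{tB} =
  [6*t*exp(-t) + exp(-t), 4*t*exp(-t)]
  [-9*t*exp(-t), -6*t*exp(-t) + exp(-t)]

Strategy: write B = P · J · P⁻¹ where J is a Jordan canonical form, so e^{tB} = P · e^{tJ} · P⁻¹, and e^{tJ} can be computed block-by-block.

B has Jordan form
J =
  [-1,  1]
  [ 0, -1]
(up to reordering of blocks).

Per-block formulas:
  For a 2×2 Jordan block J_2(-1): exp(t · J_2(-1)) = e^(-1t)·(I + t·N), where N is the 2×2 nilpotent shift.

After assembling e^{tJ} and conjugating by P, we get:

e^{tB} =
  [6*t*exp(-t) + exp(-t), 4*t*exp(-t)]
  [-9*t*exp(-t), -6*t*exp(-t) + exp(-t)]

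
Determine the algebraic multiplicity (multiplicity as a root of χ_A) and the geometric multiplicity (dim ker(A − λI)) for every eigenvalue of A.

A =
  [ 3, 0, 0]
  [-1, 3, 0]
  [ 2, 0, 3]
λ = 3: alg = 3, geom = 2

Step 1 — factor the characteristic polynomial to read off the algebraic multiplicities:
  χ_A(x) = (x - 3)^3

Step 2 — compute geometric multiplicities via the rank-nullity identity g(λ) = n − rank(A − λI):
  rank(A − (3)·I) = 1, so dim ker(A − (3)·I) = n − 1 = 2

Summary:
  λ = 3: algebraic multiplicity = 3, geometric multiplicity = 2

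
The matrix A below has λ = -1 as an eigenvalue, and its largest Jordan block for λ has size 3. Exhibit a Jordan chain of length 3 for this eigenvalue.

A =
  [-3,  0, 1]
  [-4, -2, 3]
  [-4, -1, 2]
A Jordan chain for λ = -1 of length 3:
v_1 = (-1, -2, -2)ᵀ
v_2 = (0, -1, -1)ᵀ
v_3 = (0, 1, 0)ᵀ

Let N = A − (-1)·I. We want v_3 with N^3 v_3 = 0 but N^2 v_3 ≠ 0; then v_{j-1} := N · v_j for j = 3, …, 2.

Pick v_3 = (0, 1, 0)ᵀ.
Then v_2 = N · v_3 = (0, -1, -1)ᵀ.
Then v_1 = N · v_2 = (-1, -2, -2)ᵀ.

Sanity check: (A − (-1)·I) v_1 = (0, 0, 0)ᵀ = 0. ✓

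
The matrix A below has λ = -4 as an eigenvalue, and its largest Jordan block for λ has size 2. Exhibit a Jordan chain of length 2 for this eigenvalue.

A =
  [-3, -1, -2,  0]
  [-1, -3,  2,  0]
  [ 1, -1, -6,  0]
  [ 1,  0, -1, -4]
A Jordan chain for λ = -4 of length 2:
v_1 = (1, -1, 1, 1)ᵀ
v_2 = (1, 0, 0, 0)ᵀ

Let N = A − (-4)·I. We want v_2 with N^2 v_2 = 0 but N^1 v_2 ≠ 0; then v_{j-1} := N · v_j for j = 2, …, 2.

Pick v_2 = (1, 0, 0, 0)ᵀ.
Then v_1 = N · v_2 = (1, -1, 1, 1)ᵀ.

Sanity check: (A − (-4)·I) v_1 = (0, 0, 0, 0)ᵀ = 0. ✓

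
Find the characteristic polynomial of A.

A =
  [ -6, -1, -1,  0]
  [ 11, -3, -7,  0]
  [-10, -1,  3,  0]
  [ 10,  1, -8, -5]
x^4 + 11*x^3 + 15*x^2 - 175*x - 500

Expanding det(x·I − A) (e.g. by cofactor expansion or by noting that A is similar to its Jordan form J, which has the same characteristic polynomial as A) gives
  χ_A(x) = x^4 + 11*x^3 + 15*x^2 - 175*x - 500
which factors as (x - 4)*(x + 5)^3. The eigenvalues (with algebraic multiplicities) are λ = -5 with multiplicity 3, λ = 4 with multiplicity 1.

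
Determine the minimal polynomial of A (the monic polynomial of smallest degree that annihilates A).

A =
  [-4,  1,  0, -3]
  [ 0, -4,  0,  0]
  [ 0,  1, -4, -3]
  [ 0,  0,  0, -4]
x^2 + 8*x + 16

The characteristic polynomial is χ_A(x) = (x + 4)^4, so the eigenvalues are known. The minimal polynomial is
  m_A(x) = Π_λ (x − λ)^{k_λ}
where k_λ is the size of the *largest* Jordan block for λ (equivalently, the smallest k with (A − λI)^k v = 0 for every generalised eigenvector v of λ).

  λ = -4: largest Jordan block has size 2, contributing (x + 4)^2

So m_A(x) = (x + 4)^2 = x^2 + 8*x + 16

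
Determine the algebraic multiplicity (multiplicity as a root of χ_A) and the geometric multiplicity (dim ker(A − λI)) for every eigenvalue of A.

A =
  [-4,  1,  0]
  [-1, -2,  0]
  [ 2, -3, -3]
λ = -3: alg = 3, geom = 1

Step 1 — factor the characteristic polynomial to read off the algebraic multiplicities:
  χ_A(x) = (x + 3)^3

Step 2 — compute geometric multiplicities via the rank-nullity identity g(λ) = n − rank(A − λI):
  rank(A − (-3)·I) = 2, so dim ker(A − (-3)·I) = n − 2 = 1

Summary:
  λ = -3: algebraic multiplicity = 3, geometric multiplicity = 1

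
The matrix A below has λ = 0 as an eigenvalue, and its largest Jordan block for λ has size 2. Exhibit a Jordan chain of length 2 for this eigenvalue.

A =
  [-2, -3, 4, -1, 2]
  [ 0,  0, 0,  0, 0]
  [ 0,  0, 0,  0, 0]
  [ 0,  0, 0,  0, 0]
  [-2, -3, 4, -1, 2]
A Jordan chain for λ = 0 of length 2:
v_1 = (-2, 0, 0, 0, -2)ᵀ
v_2 = (1, 0, 0, 0, 0)ᵀ

Let N = A − (0)·I. We want v_2 with N^2 v_2 = 0 but N^1 v_2 ≠ 0; then v_{j-1} := N · v_j for j = 2, …, 2.

Pick v_2 = (1, 0, 0, 0, 0)ᵀ.
Then v_1 = N · v_2 = (-2, 0, 0, 0, -2)ᵀ.

Sanity check: (A − (0)·I) v_1 = (0, 0, 0, 0, 0)ᵀ = 0. ✓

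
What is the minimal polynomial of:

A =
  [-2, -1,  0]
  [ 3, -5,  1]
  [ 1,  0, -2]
x^3 + 9*x^2 + 27*x + 27

The characteristic polynomial is χ_A(x) = (x + 3)^3, so the eigenvalues are known. The minimal polynomial is
  m_A(x) = Π_λ (x − λ)^{k_λ}
where k_λ is the size of the *largest* Jordan block for λ (equivalently, the smallest k with (A − λI)^k v = 0 for every generalised eigenvector v of λ).

  λ = -3: largest Jordan block has size 3, contributing (x + 3)^3

So m_A(x) = (x + 3)^3 = x^3 + 9*x^2 + 27*x + 27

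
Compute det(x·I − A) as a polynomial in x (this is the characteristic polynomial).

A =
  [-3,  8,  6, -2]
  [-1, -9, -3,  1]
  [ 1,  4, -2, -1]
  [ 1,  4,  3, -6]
x^4 + 20*x^3 + 150*x^2 + 500*x + 625

Expanding det(x·I − A) (e.g. by cofactor expansion or by noting that A is similar to its Jordan form J, which has the same characteristic polynomial as A) gives
  χ_A(x) = x^4 + 20*x^3 + 150*x^2 + 500*x + 625
which factors as (x + 5)^4. The eigenvalues (with algebraic multiplicities) are λ = -5 with multiplicity 4.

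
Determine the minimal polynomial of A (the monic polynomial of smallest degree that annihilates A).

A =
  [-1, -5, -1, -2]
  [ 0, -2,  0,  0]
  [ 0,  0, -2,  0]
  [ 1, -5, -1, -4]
x^2 + 5*x + 6

The characteristic polynomial is χ_A(x) = (x + 2)^3*(x + 3), so the eigenvalues are known. The minimal polynomial is
  m_A(x) = Π_λ (x − λ)^{k_λ}
where k_λ is the size of the *largest* Jordan block for λ (equivalently, the smallest k with (A − λI)^k v = 0 for every generalised eigenvector v of λ).

  λ = -3: largest Jordan block has size 1, contributing (x + 3)
  λ = -2: largest Jordan block has size 1, contributing (x + 2)

So m_A(x) = (x + 2)*(x + 3) = x^2 + 5*x + 6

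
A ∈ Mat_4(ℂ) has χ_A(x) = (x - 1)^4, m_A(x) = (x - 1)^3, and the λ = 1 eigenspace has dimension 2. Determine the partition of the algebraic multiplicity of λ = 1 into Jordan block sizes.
Block sizes for λ = 1: [3, 1]

Step 1 — from the characteristic polynomial, algebraic multiplicity of λ = 1 is 4. From dim ker(A − (1)·I) = 2, there are exactly 2 Jordan blocks for λ = 1.
Step 2 — from the minimal polynomial, the factor (x − 1)^3 tells us the largest block for λ = 1 has size 3.
Step 3 — with total size 4, 2 blocks, and largest block 3, the block sizes (in nonincreasing order) are [3, 1].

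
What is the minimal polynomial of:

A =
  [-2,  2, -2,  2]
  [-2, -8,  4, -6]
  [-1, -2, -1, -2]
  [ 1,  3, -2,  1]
x^2 + 5*x + 6

The characteristic polynomial is χ_A(x) = (x + 2)^2*(x + 3)^2, so the eigenvalues are known. The minimal polynomial is
  m_A(x) = Π_λ (x − λ)^{k_λ}
where k_λ is the size of the *largest* Jordan block for λ (equivalently, the smallest k with (A − λI)^k v = 0 for every generalised eigenvector v of λ).

  λ = -3: largest Jordan block has size 1, contributing (x + 3)
  λ = -2: largest Jordan block has size 1, contributing (x + 2)

So m_A(x) = (x + 2)*(x + 3) = x^2 + 5*x + 6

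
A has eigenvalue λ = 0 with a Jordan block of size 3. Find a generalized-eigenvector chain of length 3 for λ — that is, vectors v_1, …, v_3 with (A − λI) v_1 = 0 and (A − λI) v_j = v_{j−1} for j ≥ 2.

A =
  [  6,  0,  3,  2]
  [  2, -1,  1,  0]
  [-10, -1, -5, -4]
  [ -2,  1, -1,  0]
A Jordan chain for λ = 0 of length 3:
v_1 = (2, 0, -4, 0)ᵀ
v_2 = (6, 2, -10, -2)ᵀ
v_3 = (1, 0, 0, 0)ᵀ

Let N = A − (0)·I. We want v_3 with N^3 v_3 = 0 but N^2 v_3 ≠ 0; then v_{j-1} := N · v_j for j = 3, …, 2.

Pick v_3 = (1, 0, 0, 0)ᵀ.
Then v_2 = N · v_3 = (6, 2, -10, -2)ᵀ.
Then v_1 = N · v_2 = (2, 0, -4, 0)ᵀ.

Sanity check: (A − (0)·I) v_1 = (0, 0, 0, 0)ᵀ = 0. ✓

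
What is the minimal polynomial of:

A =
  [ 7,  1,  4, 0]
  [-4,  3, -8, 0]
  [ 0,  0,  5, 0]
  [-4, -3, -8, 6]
x^3 - 16*x^2 + 85*x - 150

The characteristic polynomial is χ_A(x) = (x - 6)*(x - 5)^3, so the eigenvalues are known. The minimal polynomial is
  m_A(x) = Π_λ (x − λ)^{k_λ}
where k_λ is the size of the *largest* Jordan block for λ (equivalently, the smallest k with (A − λI)^k v = 0 for every generalised eigenvector v of λ).

  λ = 5: largest Jordan block has size 2, contributing (x − 5)^2
  λ = 6: largest Jordan block has size 1, contributing (x − 6)

So m_A(x) = (x - 6)*(x - 5)^2 = x^3 - 16*x^2 + 85*x - 150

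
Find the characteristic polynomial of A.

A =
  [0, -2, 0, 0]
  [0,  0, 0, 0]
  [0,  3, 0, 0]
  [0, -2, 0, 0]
x^4

Expanding det(x·I − A) (e.g. by cofactor expansion or by noting that A is similar to its Jordan form J, which has the same characteristic polynomial as A) gives
  χ_A(x) = x^4
which factors as x^4. The eigenvalues (with algebraic multiplicities) are λ = 0 with multiplicity 4.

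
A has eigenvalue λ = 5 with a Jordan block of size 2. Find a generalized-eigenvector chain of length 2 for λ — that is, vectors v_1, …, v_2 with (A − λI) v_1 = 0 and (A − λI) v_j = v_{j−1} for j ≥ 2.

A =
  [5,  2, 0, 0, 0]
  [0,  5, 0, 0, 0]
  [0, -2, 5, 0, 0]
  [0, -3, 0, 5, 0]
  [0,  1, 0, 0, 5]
A Jordan chain for λ = 5 of length 2:
v_1 = (2, 0, -2, -3, 1)ᵀ
v_2 = (0, 1, 0, 0, 0)ᵀ

Let N = A − (5)·I. We want v_2 with N^2 v_2 = 0 but N^1 v_2 ≠ 0; then v_{j-1} := N · v_j for j = 2, …, 2.

Pick v_2 = (0, 1, 0, 0, 0)ᵀ.
Then v_1 = N · v_2 = (2, 0, -2, -3, 1)ᵀ.

Sanity check: (A − (5)·I) v_1 = (0, 0, 0, 0, 0)ᵀ = 0. ✓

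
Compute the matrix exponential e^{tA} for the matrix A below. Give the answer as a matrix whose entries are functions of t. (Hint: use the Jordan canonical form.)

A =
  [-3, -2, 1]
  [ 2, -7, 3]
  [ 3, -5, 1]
e^{tA} =
  [-t^2*exp(-3*t)/2 + exp(-3*t), 3*t^2*exp(-3*t)/2 - 2*t*exp(-3*t), -t^2*exp(-3*t) + t*exp(-3*t)]
  [t^2*exp(-3*t)/2 + 2*t*exp(-3*t), -3*t^2*exp(-3*t)/2 - 4*t*exp(-3*t) + exp(-3*t), t^2*exp(-3*t) + 3*t*exp(-3*t)]
  [t^2*exp(-3*t) + 3*t*exp(-3*t), -3*t^2*exp(-3*t) - 5*t*exp(-3*t), 2*t^2*exp(-3*t) + 4*t*exp(-3*t) + exp(-3*t)]

Strategy: write A = P · J · P⁻¹ where J is a Jordan canonical form, so e^{tA} = P · e^{tJ} · P⁻¹, and e^{tJ} can be computed block-by-block.

A has Jordan form
J =
  [-3,  1,  0]
  [ 0, -3,  1]
  [ 0,  0, -3]
(up to reordering of blocks).

Per-block formulas:
  For a 3×3 Jordan block J_3(-3): exp(t · J_3(-3)) = e^(-3t)·(I + t·N + (t^2/2)·N^2), where N is the 3×3 nilpotent shift.

After assembling e^{tJ} and conjugating by P, we get:

e^{tA} =
  [-t^2*exp(-3*t)/2 + exp(-3*t), 3*t^2*exp(-3*t)/2 - 2*t*exp(-3*t), -t^2*exp(-3*t) + t*exp(-3*t)]
  [t^2*exp(-3*t)/2 + 2*t*exp(-3*t), -3*t^2*exp(-3*t)/2 - 4*t*exp(-3*t) + exp(-3*t), t^2*exp(-3*t) + 3*t*exp(-3*t)]
  [t^2*exp(-3*t) + 3*t*exp(-3*t), -3*t^2*exp(-3*t) - 5*t*exp(-3*t), 2*t^2*exp(-3*t) + 4*t*exp(-3*t) + exp(-3*t)]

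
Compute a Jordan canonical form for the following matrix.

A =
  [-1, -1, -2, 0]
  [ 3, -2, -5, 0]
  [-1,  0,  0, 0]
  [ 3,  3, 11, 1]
J_3(-1) ⊕ J_1(1)

The characteristic polynomial is
  det(x·I − A) = x^4 + 2*x^3 - 2*x - 1 = (x - 1)*(x + 1)^3

Eigenvalues and multiplicities (the geometric multiplicity of λ is n − rank(A − λI), which equals the number of Jordan blocks for λ):
  λ = -1: algebraic multiplicity = 3, geometric multiplicity = 1
  λ = 1: algebraic multiplicity = 1, geometric multiplicity = 1

Determining the block sizes for each eigenvalue:
  λ = -1: one block (gm = 1), so the single block has size am = 3 → block sizes [3]
  λ = 1: one block (gm = 1), so the single block has size am = 1 → block sizes [1]

Assembling the blocks gives a Jordan form
J =
  [-1,  1,  0, 0]
  [ 0, -1,  1, 0]
  [ 0,  0, -1, 0]
  [ 0,  0,  0, 1]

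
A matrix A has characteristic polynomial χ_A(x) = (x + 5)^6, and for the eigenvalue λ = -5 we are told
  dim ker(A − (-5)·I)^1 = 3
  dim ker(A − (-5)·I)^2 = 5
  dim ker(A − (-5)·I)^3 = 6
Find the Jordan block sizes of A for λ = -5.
Block sizes for λ = -5: [3, 2, 1]

From the dimensions of kernels of powers, the number of Jordan blocks of size at least j is d_j − d_{j−1} where d_j = dim ker(N^j) (with d_0 = 0). Computing the differences gives [3, 2, 1].
The number of blocks of size exactly k is (#blocks of size ≥ k) − (#blocks of size ≥ k + 1), so the partition is: 1 block(s) of size 1, 1 block(s) of size 2, 1 block(s) of size 3.
In nonincreasing order the block sizes are [3, 2, 1].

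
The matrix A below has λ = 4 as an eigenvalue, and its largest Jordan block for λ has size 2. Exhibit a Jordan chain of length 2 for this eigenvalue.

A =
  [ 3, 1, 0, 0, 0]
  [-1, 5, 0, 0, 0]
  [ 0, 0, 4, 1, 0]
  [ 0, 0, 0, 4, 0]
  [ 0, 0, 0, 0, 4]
A Jordan chain for λ = 4 of length 2:
v_1 = (-1, -1, 0, 0, 0)ᵀ
v_2 = (1, 0, 0, 0, 0)ᵀ

Let N = A − (4)·I. We want v_2 with N^2 v_2 = 0 but N^1 v_2 ≠ 0; then v_{j-1} := N · v_j for j = 2, …, 2.

Pick v_2 = (1, 0, 0, 0, 0)ᵀ.
Then v_1 = N · v_2 = (-1, -1, 0, 0, 0)ᵀ.

Sanity check: (A − (4)·I) v_1 = (0, 0, 0, 0, 0)ᵀ = 0. ✓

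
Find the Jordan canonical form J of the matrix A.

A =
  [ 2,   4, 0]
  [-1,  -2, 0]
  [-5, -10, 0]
J_2(0) ⊕ J_1(0)

The characteristic polynomial is
  det(x·I − A) = x^3

Eigenvalues and multiplicities (the geometric multiplicity of λ is n − rank(A − λI), which equals the number of Jordan blocks for λ):
  λ = 0: algebraic multiplicity = 3, geometric multiplicity = 2

Determining the block sizes for each eigenvalue:
  λ = 0: 2 blocks summing to 3 forces exactly one block of size 2 and the rest size 1 → block sizes [2, 1]

Assembling the blocks gives a Jordan form
J =
  [0, 1, 0]
  [0, 0, 0]
  [0, 0, 0]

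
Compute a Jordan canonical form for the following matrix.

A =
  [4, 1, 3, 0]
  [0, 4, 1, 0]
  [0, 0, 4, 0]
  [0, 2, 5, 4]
J_3(4) ⊕ J_1(4)

The characteristic polynomial is
  det(x·I − A) = x^4 - 16*x^3 + 96*x^2 - 256*x + 256 = (x - 4)^4

Eigenvalues and multiplicities (the geometric multiplicity of λ is n − rank(A − λI), which equals the number of Jordan blocks for λ):
  λ = 4: algebraic multiplicity = 4, geometric multiplicity = 2

Determining the block sizes for each eigenvalue:
  λ = 4: with am = 4 and gm = 2, the partition is not yet determined (e.g. several partitions of 4 into 2 parts exist). Let N = A − (4)·I. Computing rank(N^1) = 2, rank(N^2) = 1, rank(N^3) = 0; the number of blocks of size ≥ j is rank(N^{j−1}) − rank(N^j), giving [2, 1, 1]. So we have 1 block(s) of size 3, 1 block(s) of size 1 → block sizes [3, 1]

Assembling the blocks gives a Jordan form
J =
  [4, 1, 0, 0]
  [0, 4, 1, 0]
  [0, 0, 4, 0]
  [0, 0, 0, 4]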